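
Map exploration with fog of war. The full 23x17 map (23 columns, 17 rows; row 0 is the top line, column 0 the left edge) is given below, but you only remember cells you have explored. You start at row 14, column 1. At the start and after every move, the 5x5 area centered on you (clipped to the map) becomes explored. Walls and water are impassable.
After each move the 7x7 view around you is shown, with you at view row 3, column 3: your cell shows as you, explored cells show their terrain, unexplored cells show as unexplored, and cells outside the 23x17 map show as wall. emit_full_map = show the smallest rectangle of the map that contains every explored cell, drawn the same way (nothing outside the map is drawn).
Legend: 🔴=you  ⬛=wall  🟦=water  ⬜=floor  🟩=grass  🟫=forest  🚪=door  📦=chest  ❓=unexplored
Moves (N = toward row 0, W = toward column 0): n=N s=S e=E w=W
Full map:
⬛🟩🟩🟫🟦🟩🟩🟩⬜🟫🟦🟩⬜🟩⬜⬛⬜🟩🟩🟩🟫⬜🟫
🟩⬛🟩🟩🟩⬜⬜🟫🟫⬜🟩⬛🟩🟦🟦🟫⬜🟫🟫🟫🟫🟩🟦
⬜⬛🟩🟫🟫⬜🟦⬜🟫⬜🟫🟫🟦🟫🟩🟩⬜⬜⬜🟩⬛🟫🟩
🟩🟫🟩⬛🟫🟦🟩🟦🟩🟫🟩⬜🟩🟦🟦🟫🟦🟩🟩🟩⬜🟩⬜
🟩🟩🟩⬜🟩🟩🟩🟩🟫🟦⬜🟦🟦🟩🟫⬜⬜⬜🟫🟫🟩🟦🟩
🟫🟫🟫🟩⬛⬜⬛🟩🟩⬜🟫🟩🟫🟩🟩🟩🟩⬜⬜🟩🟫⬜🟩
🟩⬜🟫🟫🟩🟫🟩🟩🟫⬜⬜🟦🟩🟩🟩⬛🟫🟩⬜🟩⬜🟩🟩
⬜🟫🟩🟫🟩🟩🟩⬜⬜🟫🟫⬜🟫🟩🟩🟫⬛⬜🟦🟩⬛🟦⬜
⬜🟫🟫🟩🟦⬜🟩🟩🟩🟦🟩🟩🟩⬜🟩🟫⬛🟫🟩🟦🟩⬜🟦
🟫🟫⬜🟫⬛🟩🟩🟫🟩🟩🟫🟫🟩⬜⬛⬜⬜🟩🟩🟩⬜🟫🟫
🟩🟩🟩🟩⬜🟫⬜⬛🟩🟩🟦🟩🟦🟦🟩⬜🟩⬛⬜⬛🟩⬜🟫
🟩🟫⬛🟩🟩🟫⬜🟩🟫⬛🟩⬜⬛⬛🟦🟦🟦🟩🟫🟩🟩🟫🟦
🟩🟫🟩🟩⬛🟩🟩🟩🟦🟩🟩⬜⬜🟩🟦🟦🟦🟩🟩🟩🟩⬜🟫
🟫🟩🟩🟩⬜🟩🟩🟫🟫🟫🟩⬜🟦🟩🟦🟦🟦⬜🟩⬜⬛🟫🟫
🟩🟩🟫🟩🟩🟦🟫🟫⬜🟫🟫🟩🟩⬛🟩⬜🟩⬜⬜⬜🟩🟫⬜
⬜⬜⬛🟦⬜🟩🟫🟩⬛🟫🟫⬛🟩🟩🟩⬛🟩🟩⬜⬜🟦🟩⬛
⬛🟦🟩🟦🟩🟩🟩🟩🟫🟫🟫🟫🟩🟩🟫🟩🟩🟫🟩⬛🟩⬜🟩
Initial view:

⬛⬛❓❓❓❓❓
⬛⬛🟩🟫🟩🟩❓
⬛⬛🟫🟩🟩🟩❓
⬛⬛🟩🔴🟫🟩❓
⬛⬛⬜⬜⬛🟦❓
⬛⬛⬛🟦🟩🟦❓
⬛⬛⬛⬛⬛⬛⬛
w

⬛⬛⬛❓❓❓❓
⬛⬛⬛🟩🟫🟩🟩
⬛⬛⬛🟫🟩🟩🟩
⬛⬛⬛🔴🟩🟫🟩
⬛⬛⬛⬜⬜⬛🟦
⬛⬛⬛⬛🟦🟩🟦
⬛⬛⬛⬛⬛⬛⬛

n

⬛⬛⬛❓❓❓❓
⬛⬛⬛🟩🟫⬛❓
⬛⬛⬛🟩🟫🟩🟩
⬛⬛⬛🔴🟩🟩🟩
⬛⬛⬛🟩🟩🟫🟩
⬛⬛⬛⬜⬜⬛🟦
⬛⬛⬛⬛🟦🟩🟦

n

⬛⬛⬛❓❓❓❓
⬛⬛⬛🟩🟩🟩❓
⬛⬛⬛🟩🟫⬛❓
⬛⬛⬛🔴🟫🟩🟩
⬛⬛⬛🟫🟩🟩🟩
⬛⬛⬛🟩🟩🟫🟩
⬛⬛⬛⬜⬜⬛🟦

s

⬛⬛⬛🟩🟩🟩❓
⬛⬛⬛🟩🟫⬛❓
⬛⬛⬛🟩🟫🟩🟩
⬛⬛⬛🔴🟩🟩🟩
⬛⬛⬛🟩🟩🟫🟩
⬛⬛⬛⬜⬜⬛🟦
⬛⬛⬛⬛🟦🟩🟦

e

⬛⬛🟩🟩🟩❓❓
⬛⬛🟩🟫⬛🟩❓
⬛⬛🟩🟫🟩🟩❓
⬛⬛🟫🔴🟩🟩❓
⬛⬛🟩🟩🟫🟩❓
⬛⬛⬜⬜⬛🟦❓
⬛⬛⬛🟦🟩🟦❓

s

⬛⬛🟩🟫⬛🟩❓
⬛⬛🟩🟫🟩🟩❓
⬛⬛🟫🟩🟩🟩❓
⬛⬛🟩🔴🟫🟩❓
⬛⬛⬜⬜⬛🟦❓
⬛⬛⬛🟦🟩🟦❓
⬛⬛⬛⬛⬛⬛⬛

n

⬛⬛🟩🟩🟩❓❓
⬛⬛🟩🟫⬛🟩❓
⬛⬛🟩🟫🟩🟩❓
⬛⬛🟫🔴🟩🟩❓
⬛⬛🟩🟩🟫🟩❓
⬛⬛⬜⬜⬛🟦❓
⬛⬛⬛🟦🟩🟦❓

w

⬛⬛⬛🟩🟩🟩❓
⬛⬛⬛🟩🟫⬛🟩
⬛⬛⬛🟩🟫🟩🟩
⬛⬛⬛🔴🟩🟩🟩
⬛⬛⬛🟩🟩🟫🟩
⬛⬛⬛⬜⬜⬛🟦
⬛⬛⬛⬛🟦🟩🟦

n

⬛⬛⬛❓❓❓❓
⬛⬛⬛🟩🟩🟩❓
⬛⬛⬛🟩🟫⬛🟩
⬛⬛⬛🔴🟫🟩🟩
⬛⬛⬛🟫🟩🟩🟩
⬛⬛⬛🟩🟩🟫🟩
⬛⬛⬛⬜⬜⬛🟦

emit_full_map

🟩🟩🟩❓
🟩🟫⬛🟩
🔴🟫🟩🟩
🟫🟩🟩🟩
🟩🟩🟫🟩
⬜⬜⬛🟦
⬛🟦🟩🟦

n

⬛⬛⬛❓❓❓❓
⬛⬛⬛🟫🟫⬜❓
⬛⬛⬛🟩🟩🟩❓
⬛⬛⬛🔴🟫⬛🟩
⬛⬛⬛🟩🟫🟩🟩
⬛⬛⬛🟫🟩🟩🟩
⬛⬛⬛🟩🟩🟫🟩

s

⬛⬛⬛🟫🟫⬜❓
⬛⬛⬛🟩🟩🟩❓
⬛⬛⬛🟩🟫⬛🟩
⬛⬛⬛🔴🟫🟩🟩
⬛⬛⬛🟫🟩🟩🟩
⬛⬛⬛🟩🟩🟫🟩
⬛⬛⬛⬜⬜⬛🟦

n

⬛⬛⬛❓❓❓❓
⬛⬛⬛🟫🟫⬜❓
⬛⬛⬛🟩🟩🟩❓
⬛⬛⬛🔴🟫⬛🟩
⬛⬛⬛🟩🟫🟩🟩
⬛⬛⬛🟫🟩🟩🟩
⬛⬛⬛🟩🟩🟫🟩

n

⬛⬛⬛❓❓❓❓
⬛⬛⬛⬜🟫🟫❓
⬛⬛⬛🟫🟫⬜❓
⬛⬛⬛🔴🟩🟩❓
⬛⬛⬛🟩🟫⬛🟩
⬛⬛⬛🟩🟫🟩🟩
⬛⬛⬛🟫🟩🟩🟩

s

⬛⬛⬛⬜🟫🟫❓
⬛⬛⬛🟫🟫⬜❓
⬛⬛⬛🟩🟩🟩❓
⬛⬛⬛🔴🟫⬛🟩
⬛⬛⬛🟩🟫🟩🟩
⬛⬛⬛🟫🟩🟩🟩
⬛⬛⬛🟩🟩🟫🟩

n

⬛⬛⬛❓❓❓❓
⬛⬛⬛⬜🟫🟫❓
⬛⬛⬛🟫🟫⬜❓
⬛⬛⬛🔴🟩🟩❓
⬛⬛⬛🟩🟫⬛🟩
⬛⬛⬛🟩🟫🟩🟩
⬛⬛⬛🟫🟩🟩🟩

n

⬛⬛⬛❓❓❓❓
⬛⬛⬛⬜🟫🟩❓
⬛⬛⬛⬜🟫🟫❓
⬛⬛⬛🔴🟫⬜❓
⬛⬛⬛🟩🟩🟩❓
⬛⬛⬛🟩🟫⬛🟩
⬛⬛⬛🟩🟫🟩🟩

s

⬛⬛⬛⬜🟫🟩❓
⬛⬛⬛⬜🟫🟫❓
⬛⬛⬛🟫🟫⬜❓
⬛⬛⬛🔴🟩🟩❓
⬛⬛⬛🟩🟫⬛🟩
⬛⬛⬛🟩🟫🟩🟩
⬛⬛⬛🟫🟩🟩🟩

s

⬛⬛⬛⬜🟫🟫❓
⬛⬛⬛🟫🟫⬜❓
⬛⬛⬛🟩🟩🟩❓
⬛⬛⬛🔴🟫⬛🟩
⬛⬛⬛🟩🟫🟩🟩
⬛⬛⬛🟫🟩🟩🟩
⬛⬛⬛🟩🟩🟫🟩

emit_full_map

⬜🟫🟩❓
⬜🟫🟫❓
🟫🟫⬜❓
🟩🟩🟩❓
🔴🟫⬛🟩
🟩🟫🟩🟩
🟫🟩🟩🟩
🟩🟩🟫🟩
⬜⬜⬛🟦
⬛🟦🟩🟦

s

⬛⬛⬛🟫🟫⬜❓
⬛⬛⬛🟩🟩🟩❓
⬛⬛⬛🟩🟫⬛🟩
⬛⬛⬛🔴🟫🟩🟩
⬛⬛⬛🟫🟩🟩🟩
⬛⬛⬛🟩🟩🟫🟩
⬛⬛⬛⬜⬜⬛🟦


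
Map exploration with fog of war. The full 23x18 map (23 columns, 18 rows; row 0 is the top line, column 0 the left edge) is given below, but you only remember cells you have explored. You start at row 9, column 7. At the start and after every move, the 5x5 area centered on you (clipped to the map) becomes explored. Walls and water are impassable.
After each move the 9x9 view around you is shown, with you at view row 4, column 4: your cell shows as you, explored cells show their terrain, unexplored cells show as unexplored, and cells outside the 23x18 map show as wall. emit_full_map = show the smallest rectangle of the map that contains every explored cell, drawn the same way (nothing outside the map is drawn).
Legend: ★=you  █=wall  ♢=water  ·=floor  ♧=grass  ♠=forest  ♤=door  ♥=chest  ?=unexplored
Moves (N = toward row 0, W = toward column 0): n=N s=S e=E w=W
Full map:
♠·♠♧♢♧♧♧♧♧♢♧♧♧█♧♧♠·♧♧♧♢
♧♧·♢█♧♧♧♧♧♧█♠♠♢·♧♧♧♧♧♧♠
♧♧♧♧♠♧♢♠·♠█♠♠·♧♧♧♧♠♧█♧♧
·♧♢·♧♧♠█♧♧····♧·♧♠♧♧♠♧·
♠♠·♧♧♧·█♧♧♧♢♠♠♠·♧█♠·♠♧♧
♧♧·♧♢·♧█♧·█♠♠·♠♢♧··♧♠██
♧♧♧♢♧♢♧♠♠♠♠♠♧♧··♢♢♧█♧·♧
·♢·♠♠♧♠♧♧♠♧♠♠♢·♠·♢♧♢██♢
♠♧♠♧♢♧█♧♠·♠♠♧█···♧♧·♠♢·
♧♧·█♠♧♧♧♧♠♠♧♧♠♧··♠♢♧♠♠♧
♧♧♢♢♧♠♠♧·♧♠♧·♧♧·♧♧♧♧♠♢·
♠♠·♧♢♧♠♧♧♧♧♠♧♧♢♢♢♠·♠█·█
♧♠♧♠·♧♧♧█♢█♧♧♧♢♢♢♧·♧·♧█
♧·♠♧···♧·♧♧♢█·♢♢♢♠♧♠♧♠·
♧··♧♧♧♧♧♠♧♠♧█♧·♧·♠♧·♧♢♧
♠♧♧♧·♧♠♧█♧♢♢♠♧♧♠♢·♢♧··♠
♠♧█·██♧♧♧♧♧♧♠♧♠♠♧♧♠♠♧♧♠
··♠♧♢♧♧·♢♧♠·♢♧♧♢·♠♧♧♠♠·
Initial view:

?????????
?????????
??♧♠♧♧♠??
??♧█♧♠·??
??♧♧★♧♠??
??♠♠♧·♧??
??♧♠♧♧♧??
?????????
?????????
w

?????????
?????????
??♠♧♠♧♧♠?
??♢♧█♧♠·?
??♠♧★♧♧♠?
??♧♠♠♧·♧?
??♢♧♠♧♧♧?
?????????
?????????

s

?????????
??♠♧♠♧♧♠?
??♢♧█♧♠·?
??♠♧♧♧♧♠?
??♧♠★♧·♧?
??♢♧♠♧♧♧?
??·♧♧♧█??
?????????
?????????

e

?????????
?♠♧♠♧♧♠??
?♢♧█♧♠·??
?♠♧♧♧♧♠??
?♧♠♠★·♧??
?♢♧♠♧♧♧??
?·♧♧♧█♢??
?????????
?????????

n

?????????
?????????
?♠♧♠♧♧♠??
?♢♧█♧♠·??
?♠♧♧★♧♠??
?♧♠♠♧·♧??
?♢♧♠♧♧♧??
?·♧♧♧█♢??
?????????

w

?????????
?????????
??♠♧♠♧♧♠?
??♢♧█♧♠·?
??♠♧★♧♧♠?
??♧♠♠♧·♧?
??♢♧♠♧♧♧?
??·♧♧♧█♢?
?????????

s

?????????
??♠♧♠♧♧♠?
??♢♧█♧♠·?
??♠♧♧♧♧♠?
??♧♠★♧·♧?
??♢♧♠♧♧♧?
??·♧♧♧█♢?
?????????
?????????

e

?????????
?♠♧♠♧♧♠??
?♢♧█♧♠·??
?♠♧♧♧♧♠??
?♧♠♠★·♧??
?♢♧♠♧♧♧??
?·♧♧♧█♢??
?????????
?????????

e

?????????
♠♧♠♧♧♠???
♢♧█♧♠·♠??
♠♧♧♧♧♠♠??
♧♠♠♧★♧♠??
♢♧♠♧♧♧♧??
·♧♧♧█♢█??
?????????
?????????

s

♠♧♠♧♧♠???
♢♧█♧♠·♠??
♠♧♧♧♧♠♠??
♧♠♠♧·♧♠??
♢♧♠♧★♧♧??
·♧♧♧█♢█??
??·♧·♧♧??
?????????
?????????

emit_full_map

♠♧♠♧♧♠?
♢♧█♧♠·♠
♠♧♧♧♧♠♠
♧♠♠♧·♧♠
♢♧♠♧★♧♧
·♧♧♧█♢█
??·♧·♧♧

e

♧♠♧♧♠????
♧█♧♠·♠???
♧♧♧♧♠♠♧??
♠♠♧·♧♠♧??
♧♠♧♧★♧♠??
♧♧♧█♢█♧??
?·♧·♧♧♢??
?????????
?????????

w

♠♧♠♧♧♠???
♢♧█♧♠·♠??
♠♧♧♧♧♠♠♧?
♧♠♠♧·♧♠♧?
♢♧♠♧★♧♧♠?
·♧♧♧█♢█♧?
??·♧·♧♧♢?
?????????
?????????

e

♧♠♧♧♠????
♧█♧♠·♠???
♧♧♧♧♠♠♧??
♠♠♧·♧♠♧??
♧♠♧♧★♧♠??
♧♧♧█♢█♧??
?·♧·♧♧♢??
?????????
?????????

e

♠♧♧♠?????
█♧♠·♠????
♧♧♧♠♠♧♧??
♠♧·♧♠♧·??
♠♧♧♧★♠♧??
♧♧█♢█♧♧??
·♧·♧♧♢█??
?????????
?????????

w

♧♠♧♧♠????
♧█♧♠·♠???
♧♧♧♧♠♠♧♧?
♠♠♧·♧♠♧·?
♧♠♧♧★♧♠♧?
♧♧♧█♢█♧♧?
?·♧·♧♧♢█?
?????????
?????????

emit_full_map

♠♧♠♧♧♠???
♢♧█♧♠·♠??
♠♧♧♧♧♠♠♧♧
♧♠♠♧·♧♠♧·
♢♧♠♧♧★♧♠♧
·♧♧♧█♢█♧♧
??·♧·♧♧♢█

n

?????????
♧♠♧♧♠????
♧█♧♠·♠♠??
♧♧♧♧♠♠♧♧?
♠♠♧·★♠♧·?
♧♠♧♧♧♧♠♧?
♧♧♧█♢█♧♧?
?·♧·♧♧♢█?
?????????

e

?????????
♠♧♧♠?????
█♧♠·♠♠♧??
♧♧♧♠♠♧♧??
♠♧·♧★♧·??
♠♧♧♧♧♠♧??
♧♧█♢█♧♧??
·♧·♧♧♢█??
?????????

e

?????????
♧♧♠??????
♧♠·♠♠♧█??
♧♧♠♠♧♧♠??
♧·♧♠★·♧??
♧♧♧♧♠♧♧??
♧█♢█♧♧♧??
♧·♧♧♢█???
?????????

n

?????????
?????????
♧♧♠♧♠♠♢??
♧♠·♠♠♧█??
♧♧♠♠★♧♠??
♧·♧♠♧·♧??
♧♧♧♧♠♧♧??
♧█♢█♧♧♧??
♧·♧♧♢█???

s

?????????
♧♧♠♧♠♠♢??
♧♠·♠♠♧█??
♧♧♠♠♧♧♠??
♧·♧♠★·♧??
♧♧♧♧♠♧♧??
♧█♢█♧♧♧??
♧·♧♧♢█???
?????????

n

?????????
?????????
♧♧♠♧♠♠♢??
♧♠·♠♠♧█??
♧♧♠♠★♧♠??
♧·♧♠♧·♧??
♧♧♧♧♠♧♧??
♧█♢█♧♧♧??
♧·♧♧♢█???

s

?????????
♧♧♠♧♠♠♢??
♧♠·♠♠♧█??
♧♧♠♠♧♧♠??
♧·♧♠★·♧??
♧♧♧♧♠♧♧??
♧█♢█♧♧♧??
♧·♧♧♢█???
?????????

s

♧♧♠♧♠♠♢??
♧♠·♠♠♧█??
♧♧♠♠♧♧♠??
♧·♧♠♧·♧??
♧♧♧♧★♧♧??
♧█♢█♧♧♧??
♧·♧♧♢█·??
?????????
?????????

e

♧♠♧♠♠♢???
♠·♠♠♧█???
♧♠♠♧♧♠♧??
·♧♠♧·♧♧??
♧♧♧♠★♧♢??
█♢█♧♧♧♢??
·♧♧♢█·♢??
?????????
?????????

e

♠♧♠♠♢????
·♠♠♧█????
♠♠♧♧♠♧·??
♧♠♧·♧♧·??
♧♧♠♧★♢♢??
♢█♧♧♧♢♢??
♧♧♢█·♢♢??
?????????
?????????

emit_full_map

♠♧♠♧♧♠♧♠♠♢??
♢♧█♧♠·♠♠♧█??
♠♧♧♧♧♠♠♧♧♠♧·
♧♠♠♧·♧♠♧·♧♧·
♢♧♠♧♧♧♧♠♧★♢♢
·♧♧♧█♢█♧♧♧♢♢
??·♧·♧♧♢█·♢♢

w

♧♠♧♠♠♢???
♠·♠♠♧█???
♧♠♠♧♧♠♧·?
·♧♠♧·♧♧·?
♧♧♧♠★♧♢♢?
█♢█♧♧♧♢♢?
·♧♧♢█·♢♢?
?????????
?????????

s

♠·♠♠♧█???
♧♠♠♧♧♠♧·?
·♧♠♧·♧♧·?
♧♧♧♠♧♧♢♢?
█♢█♧★♧♢♢?
·♧♧♢█·♢♢?
??♠♧█♧·??
?????????
?????????

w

♧♠·♠♠♧█??
♧♧♠♠♧♧♠♧·
♧·♧♠♧·♧♧·
♧♧♧♧♠♧♧♢♢
♧█♢█★♧♧♢♢
♧·♧♧♢█·♢♢
??♧♠♧█♧·?
?????????
?????????

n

♧♧♠♧♠♠♢??
♧♠·♠♠♧█??
♧♧♠♠♧♧♠♧·
♧·♧♠♧·♧♧·
♧♧♧♧★♧♧♢♢
♧█♢█♧♧♧♢♢
♧·♧♧♢█·♢♢
??♧♠♧█♧·?
?????????

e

♧♠♧♠♠♢???
♠·♠♠♧█???
♧♠♠♧♧♠♧·?
·♧♠♧·♧♧·?
♧♧♧♠★♧♢♢?
█♢█♧♧♧♢♢?
·♧♧♢█·♢♢?
?♧♠♧█♧·??
?????????

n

?????????
♧♠♧♠♠♢???
♠·♠♠♧█·??
♧♠♠♧♧♠♧·?
·♧♠♧★♧♧·?
♧♧♧♠♧♧♢♢?
█♢█♧♧♧♢♢?
·♧♧♢█·♢♢?
?♧♠♧█♧·??

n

?????????
?????????
♧♠♧♠♠♢·??
♠·♠♠♧█·??
♧♠♠♧★♠♧·?
·♧♠♧·♧♧·?
♧♧♧♠♧♧♢♢?
█♢█♧♧♧♢♢?
·♧♧♢█·♢♢?

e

?????????
?????????
♠♧♠♠♢·♠??
·♠♠♧█··??
♠♠♧♧★♧·??
♧♠♧·♧♧·??
♧♧♠♧♧♢♢??
♢█♧♧♧♢♢??
♧♧♢█·♢♢??

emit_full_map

♠♧♠♧♧♠♧♠♠♢·♠
♢♧█♧♠·♠♠♧█··
♠♧♧♧♧♠♠♧♧★♧·
♧♠♠♧·♧♠♧·♧♧·
♢♧♠♧♧♧♧♠♧♧♢♢
·♧♧♧█♢█♧♧♧♢♢
??·♧·♧♧♢█·♢♢
?????♧♠♧█♧·?

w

?????????
?????????
♧♠♧♠♠♢·♠?
♠·♠♠♧█··?
♧♠♠♧★♠♧·?
·♧♠♧·♧♧·?
♧♧♧♠♧♧♢♢?
█♢█♧♧♧♢♢?
·♧♧♢█·♢♢?

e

?????????
?????????
♠♧♠♠♢·♠??
·♠♠♧█··??
♠♠♧♧★♧·??
♧♠♧·♧♧·??
♧♧♠♧♧♢♢??
♢█♧♧♧♢♢??
♧♧♢█·♢♢??

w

?????????
?????????
♧♠♧♠♠♢·♠?
♠·♠♠♧█··?
♧♠♠♧★♠♧·?
·♧♠♧·♧♧·?
♧♧♧♠♧♧♢♢?
█♢█♧♧♧♢♢?
·♧♧♢█·♢♢?

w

?????????
?????????
♧♧♠♧♠♠♢·♠
♧♠·♠♠♧█··
♧♧♠♠★♧♠♧·
♧·♧♠♧·♧♧·
♧♧♧♧♠♧♧♢♢
♧█♢█♧♧♧♢♢
♧·♧♧♢█·♢♢

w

?????????
?????????
♠♧♧♠♧♠♠♢·
█♧♠·♠♠♧█·
♧♧♧♠★♧♧♠♧
♠♧·♧♠♧·♧♧
♠♧♧♧♧♠♧♧♢
♧♧█♢█♧♧♧♢
·♧·♧♧♢█·♢

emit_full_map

♠♧♠♧♧♠♧♠♠♢·♠
♢♧█♧♠·♠♠♧█··
♠♧♧♧♧♠★♧♧♠♧·
♧♠♠♧·♧♠♧·♧♧·
♢♧♠♧♧♧♧♠♧♧♢♢
·♧♧♧█♢█♧♧♧♢♢
??·♧·♧♧♢█·♢♢
?????♧♠♧█♧·?


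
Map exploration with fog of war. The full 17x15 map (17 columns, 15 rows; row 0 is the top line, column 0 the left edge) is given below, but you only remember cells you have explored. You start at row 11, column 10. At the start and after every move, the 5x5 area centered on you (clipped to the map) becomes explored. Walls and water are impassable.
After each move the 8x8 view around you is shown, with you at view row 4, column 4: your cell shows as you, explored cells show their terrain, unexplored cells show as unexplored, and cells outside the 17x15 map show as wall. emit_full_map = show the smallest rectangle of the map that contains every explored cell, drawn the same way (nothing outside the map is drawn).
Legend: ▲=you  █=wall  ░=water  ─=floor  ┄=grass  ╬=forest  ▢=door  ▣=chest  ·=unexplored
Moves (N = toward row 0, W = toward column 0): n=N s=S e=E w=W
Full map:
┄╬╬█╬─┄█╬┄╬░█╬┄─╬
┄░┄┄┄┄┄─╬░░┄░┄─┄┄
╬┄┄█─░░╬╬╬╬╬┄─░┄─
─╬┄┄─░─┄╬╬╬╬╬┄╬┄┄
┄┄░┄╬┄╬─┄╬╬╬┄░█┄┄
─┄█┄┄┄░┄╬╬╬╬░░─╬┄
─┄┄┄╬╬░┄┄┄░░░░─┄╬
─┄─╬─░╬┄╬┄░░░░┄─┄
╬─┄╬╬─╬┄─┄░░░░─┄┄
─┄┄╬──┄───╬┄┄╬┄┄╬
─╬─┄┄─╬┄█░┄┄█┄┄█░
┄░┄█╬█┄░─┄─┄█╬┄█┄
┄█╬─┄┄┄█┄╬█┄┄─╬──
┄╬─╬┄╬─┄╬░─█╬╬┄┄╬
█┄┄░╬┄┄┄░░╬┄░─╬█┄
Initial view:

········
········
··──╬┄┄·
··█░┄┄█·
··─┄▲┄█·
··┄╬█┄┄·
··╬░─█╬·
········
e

········
········
·──╬┄┄╬·
·█░┄┄█┄·
·─┄─▲█╬·
·┄╬█┄┄─·
·╬░─█╬╬·
········

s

········
·──╬┄┄╬·
·█░┄┄█┄·
·─┄─┄█╬·
·┄╬█▲┄─·
·╬░─█╬╬·
··░╬┄░─·
████████

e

········
──╬┄┄╬··
█░┄┄█┄┄·
─┄─┄█╬┄·
┄╬█┄▲─╬·
╬░─█╬╬┄·
·░╬┄░─╬·
████████

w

········
·──╬┄┄╬·
·█░┄┄█┄┄
·─┄─┄█╬┄
·┄╬█▲┄─╬
·╬░─█╬╬┄
··░╬┄░─╬
████████

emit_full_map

──╬┄┄╬·
█░┄┄█┄┄
─┄─┄█╬┄
┄╬█▲┄─╬
╬░─█╬╬┄
·░╬┄░─╬

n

········
········
·──╬┄┄╬·
·█░┄┄█┄┄
·─┄─▲█╬┄
·┄╬█┄┄─╬
·╬░─█╬╬┄
··░╬┄░─╬

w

········
········
··──╬┄┄╬
··█░┄┄█┄
··─┄▲┄█╬
··┄╬█┄┄─
··╬░─█╬╬
···░╬┄░─

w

········
········
··───╬┄┄
··┄█░┄┄█
··░─▲─┄█
··█┄╬█┄┄
··┄╬░─█╬
····░╬┄░

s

········
··───╬┄┄
··┄█░┄┄█
··░─┄─┄█
··█┄▲█┄┄
··┄╬░─█╬
··┄░░╬┄░
████████

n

········
········
··───╬┄┄
··┄█░┄┄█
··░─▲─┄█
··█┄╬█┄┄
··┄╬░─█╬
··┄░░╬┄░

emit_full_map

───╬┄┄╬·
┄█░┄┄█┄┄
░─▲─┄█╬┄
█┄╬█┄┄─╬
┄╬░─█╬╬┄
┄░░╬┄░─╬


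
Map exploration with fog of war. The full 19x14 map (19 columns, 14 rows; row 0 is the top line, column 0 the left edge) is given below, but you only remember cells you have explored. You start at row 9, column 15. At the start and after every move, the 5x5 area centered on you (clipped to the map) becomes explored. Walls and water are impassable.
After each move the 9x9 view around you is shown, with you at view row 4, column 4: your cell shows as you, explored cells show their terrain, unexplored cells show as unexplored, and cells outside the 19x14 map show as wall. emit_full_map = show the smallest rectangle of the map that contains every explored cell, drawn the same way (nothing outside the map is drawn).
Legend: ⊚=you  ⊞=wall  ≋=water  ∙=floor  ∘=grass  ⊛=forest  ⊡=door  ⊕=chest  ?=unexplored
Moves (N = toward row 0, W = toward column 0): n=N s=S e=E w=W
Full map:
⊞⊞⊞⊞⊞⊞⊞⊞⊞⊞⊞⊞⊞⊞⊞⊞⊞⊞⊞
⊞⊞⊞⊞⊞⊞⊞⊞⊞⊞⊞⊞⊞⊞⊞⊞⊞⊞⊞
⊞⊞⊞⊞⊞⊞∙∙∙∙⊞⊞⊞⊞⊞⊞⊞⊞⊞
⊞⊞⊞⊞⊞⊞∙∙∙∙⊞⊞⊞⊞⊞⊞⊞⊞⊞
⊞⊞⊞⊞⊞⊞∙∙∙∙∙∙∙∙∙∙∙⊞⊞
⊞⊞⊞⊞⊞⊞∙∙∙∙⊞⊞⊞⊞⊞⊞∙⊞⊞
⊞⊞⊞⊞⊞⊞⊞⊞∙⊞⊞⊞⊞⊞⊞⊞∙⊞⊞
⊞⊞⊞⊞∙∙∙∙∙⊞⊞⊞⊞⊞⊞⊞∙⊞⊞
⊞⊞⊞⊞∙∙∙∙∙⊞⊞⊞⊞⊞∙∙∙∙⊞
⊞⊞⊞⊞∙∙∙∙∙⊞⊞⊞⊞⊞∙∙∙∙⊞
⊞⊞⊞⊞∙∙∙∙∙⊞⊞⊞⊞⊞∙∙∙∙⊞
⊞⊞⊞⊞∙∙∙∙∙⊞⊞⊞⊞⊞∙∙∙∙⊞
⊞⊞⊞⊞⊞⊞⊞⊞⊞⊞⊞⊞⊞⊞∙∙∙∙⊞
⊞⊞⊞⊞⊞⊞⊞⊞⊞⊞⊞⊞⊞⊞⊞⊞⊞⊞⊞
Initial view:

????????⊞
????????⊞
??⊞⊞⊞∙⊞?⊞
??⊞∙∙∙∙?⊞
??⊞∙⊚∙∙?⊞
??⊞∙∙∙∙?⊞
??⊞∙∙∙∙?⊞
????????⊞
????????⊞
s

????????⊞
??⊞⊞⊞∙⊞?⊞
??⊞∙∙∙∙?⊞
??⊞∙∙∙∙?⊞
??⊞∙⊚∙∙?⊞
??⊞∙∙∙∙?⊞
??⊞∙∙∙∙?⊞
????????⊞
⊞⊞⊞⊞⊞⊞⊞⊞⊞

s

??⊞⊞⊞∙⊞?⊞
??⊞∙∙∙∙?⊞
??⊞∙∙∙∙?⊞
??⊞∙∙∙∙?⊞
??⊞∙⊚∙∙?⊞
??⊞∙∙∙∙?⊞
??⊞⊞⊞⊞⊞?⊞
⊞⊞⊞⊞⊞⊞⊞⊞⊞
⊞⊞⊞⊞⊞⊞⊞⊞⊞

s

??⊞∙∙∙∙?⊞
??⊞∙∙∙∙?⊞
??⊞∙∙∙∙?⊞
??⊞∙∙∙∙?⊞
??⊞∙⊚∙∙?⊞
??⊞⊞⊞⊞⊞?⊞
⊞⊞⊞⊞⊞⊞⊞⊞⊞
⊞⊞⊞⊞⊞⊞⊞⊞⊞
⊞⊞⊞⊞⊞⊞⊞⊞⊞

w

???⊞∙∙∙∙?
???⊞∙∙∙∙?
??⊞⊞∙∙∙∙?
??⊞⊞∙∙∙∙?
??⊞⊞⊚∙∙∙?
??⊞⊞⊞⊞⊞⊞?
⊞⊞⊞⊞⊞⊞⊞⊞⊞
⊞⊞⊞⊞⊞⊞⊞⊞⊞
⊞⊞⊞⊞⊞⊞⊞⊞⊞

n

???⊞⊞⊞∙⊞?
???⊞∙∙∙∙?
??⊞⊞∙∙∙∙?
??⊞⊞∙∙∙∙?
??⊞⊞⊚∙∙∙?
??⊞⊞∙∙∙∙?
??⊞⊞⊞⊞⊞⊞?
⊞⊞⊞⊞⊞⊞⊞⊞⊞
⊞⊞⊞⊞⊞⊞⊞⊞⊞

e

??⊞⊞⊞∙⊞?⊞
??⊞∙∙∙∙?⊞
?⊞⊞∙∙∙∙?⊞
?⊞⊞∙∙∙∙?⊞
?⊞⊞∙⊚∙∙?⊞
?⊞⊞∙∙∙∙?⊞
?⊞⊞⊞⊞⊞⊞?⊞
⊞⊞⊞⊞⊞⊞⊞⊞⊞
⊞⊞⊞⊞⊞⊞⊞⊞⊞

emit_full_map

?⊞⊞⊞∙⊞
?⊞∙∙∙∙
⊞⊞∙∙∙∙
⊞⊞∙∙∙∙
⊞⊞∙⊚∙∙
⊞⊞∙∙∙∙
⊞⊞⊞⊞⊞⊞

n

????????⊞
??⊞⊞⊞∙⊞?⊞
??⊞∙∙∙∙?⊞
?⊞⊞∙∙∙∙?⊞
?⊞⊞∙⊚∙∙?⊞
?⊞⊞∙∙∙∙?⊞
?⊞⊞∙∙∙∙?⊞
?⊞⊞⊞⊞⊞⊞?⊞
⊞⊞⊞⊞⊞⊞⊞⊞⊞

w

?????????
???⊞⊞⊞∙⊞?
??⊞⊞∙∙∙∙?
??⊞⊞∙∙∙∙?
??⊞⊞⊚∙∙∙?
??⊞⊞∙∙∙∙?
??⊞⊞∙∙∙∙?
??⊞⊞⊞⊞⊞⊞?
⊞⊞⊞⊞⊞⊞⊞⊞⊞

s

???⊞⊞⊞∙⊞?
??⊞⊞∙∙∙∙?
??⊞⊞∙∙∙∙?
??⊞⊞∙∙∙∙?
??⊞⊞⊚∙∙∙?
??⊞⊞∙∙∙∙?
??⊞⊞⊞⊞⊞⊞?
⊞⊞⊞⊞⊞⊞⊞⊞⊞
⊞⊞⊞⊞⊞⊞⊞⊞⊞

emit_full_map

?⊞⊞⊞∙⊞
⊞⊞∙∙∙∙
⊞⊞∙∙∙∙
⊞⊞∙∙∙∙
⊞⊞⊚∙∙∙
⊞⊞∙∙∙∙
⊞⊞⊞⊞⊞⊞


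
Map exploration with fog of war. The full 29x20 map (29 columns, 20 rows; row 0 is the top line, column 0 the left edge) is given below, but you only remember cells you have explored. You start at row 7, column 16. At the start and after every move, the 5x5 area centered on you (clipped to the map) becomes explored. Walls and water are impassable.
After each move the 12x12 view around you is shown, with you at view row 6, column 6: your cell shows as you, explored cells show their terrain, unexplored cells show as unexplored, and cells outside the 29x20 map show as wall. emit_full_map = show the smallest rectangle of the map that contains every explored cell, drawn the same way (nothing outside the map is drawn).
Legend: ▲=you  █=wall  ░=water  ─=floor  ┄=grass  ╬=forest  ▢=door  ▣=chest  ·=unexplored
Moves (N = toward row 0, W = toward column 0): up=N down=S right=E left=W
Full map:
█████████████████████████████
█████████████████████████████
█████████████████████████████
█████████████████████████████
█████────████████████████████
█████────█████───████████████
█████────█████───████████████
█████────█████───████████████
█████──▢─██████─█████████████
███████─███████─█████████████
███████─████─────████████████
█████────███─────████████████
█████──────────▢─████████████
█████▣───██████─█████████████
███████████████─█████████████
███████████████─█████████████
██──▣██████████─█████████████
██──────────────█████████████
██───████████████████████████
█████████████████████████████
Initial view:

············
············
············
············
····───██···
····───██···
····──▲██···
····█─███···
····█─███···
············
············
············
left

············
············
············
············
····█───██··
····█───██··
····█─▲─██··
····██─███··
····██─███··
············
············
············

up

············
············
············
············
····█████···
····█───██··
····█─▲─██··
····█───██··
····██─███··
····██─███··
············
············

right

············
············
············
············
···██████···
···█───██···
···█──▲██···
···█───██···
···██─███···
···██─███···
············
············

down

············
············
············
···██████···
···█───██···
···█───██···
···█──▲██···
···██─███···
···██─███···
············
············
············

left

············
············
············
····██████··
····█───██··
····█───██··
····█─▲─██··
····██─███··
····██─███··
············
············
············

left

············
············
············
·····██████·
····██───██·
····██───██·
····██▲──██·
····███─███·
····███─███·
············
············
············

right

············
············
············
····██████··
···██───██··
···██───██··
···██─▲─██··
···███─███··
···███─███··
············
············
············

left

············
············
············
·····██████·
····██───██·
····██───██·
····██▲──██·
····███─███·
····███─███·
············
············
············

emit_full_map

·██████
██───██
██───██
██▲──██
███─███
███─███

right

············
············
············
····██████··
···██───██··
···██───██··
···██─▲─██··
···███─███··
···███─███··
············
············
············

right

············
············
············
···██████···
··██───██···
··██───██···
··██──▲██···
··███─███···
··███─███···
············
············
············


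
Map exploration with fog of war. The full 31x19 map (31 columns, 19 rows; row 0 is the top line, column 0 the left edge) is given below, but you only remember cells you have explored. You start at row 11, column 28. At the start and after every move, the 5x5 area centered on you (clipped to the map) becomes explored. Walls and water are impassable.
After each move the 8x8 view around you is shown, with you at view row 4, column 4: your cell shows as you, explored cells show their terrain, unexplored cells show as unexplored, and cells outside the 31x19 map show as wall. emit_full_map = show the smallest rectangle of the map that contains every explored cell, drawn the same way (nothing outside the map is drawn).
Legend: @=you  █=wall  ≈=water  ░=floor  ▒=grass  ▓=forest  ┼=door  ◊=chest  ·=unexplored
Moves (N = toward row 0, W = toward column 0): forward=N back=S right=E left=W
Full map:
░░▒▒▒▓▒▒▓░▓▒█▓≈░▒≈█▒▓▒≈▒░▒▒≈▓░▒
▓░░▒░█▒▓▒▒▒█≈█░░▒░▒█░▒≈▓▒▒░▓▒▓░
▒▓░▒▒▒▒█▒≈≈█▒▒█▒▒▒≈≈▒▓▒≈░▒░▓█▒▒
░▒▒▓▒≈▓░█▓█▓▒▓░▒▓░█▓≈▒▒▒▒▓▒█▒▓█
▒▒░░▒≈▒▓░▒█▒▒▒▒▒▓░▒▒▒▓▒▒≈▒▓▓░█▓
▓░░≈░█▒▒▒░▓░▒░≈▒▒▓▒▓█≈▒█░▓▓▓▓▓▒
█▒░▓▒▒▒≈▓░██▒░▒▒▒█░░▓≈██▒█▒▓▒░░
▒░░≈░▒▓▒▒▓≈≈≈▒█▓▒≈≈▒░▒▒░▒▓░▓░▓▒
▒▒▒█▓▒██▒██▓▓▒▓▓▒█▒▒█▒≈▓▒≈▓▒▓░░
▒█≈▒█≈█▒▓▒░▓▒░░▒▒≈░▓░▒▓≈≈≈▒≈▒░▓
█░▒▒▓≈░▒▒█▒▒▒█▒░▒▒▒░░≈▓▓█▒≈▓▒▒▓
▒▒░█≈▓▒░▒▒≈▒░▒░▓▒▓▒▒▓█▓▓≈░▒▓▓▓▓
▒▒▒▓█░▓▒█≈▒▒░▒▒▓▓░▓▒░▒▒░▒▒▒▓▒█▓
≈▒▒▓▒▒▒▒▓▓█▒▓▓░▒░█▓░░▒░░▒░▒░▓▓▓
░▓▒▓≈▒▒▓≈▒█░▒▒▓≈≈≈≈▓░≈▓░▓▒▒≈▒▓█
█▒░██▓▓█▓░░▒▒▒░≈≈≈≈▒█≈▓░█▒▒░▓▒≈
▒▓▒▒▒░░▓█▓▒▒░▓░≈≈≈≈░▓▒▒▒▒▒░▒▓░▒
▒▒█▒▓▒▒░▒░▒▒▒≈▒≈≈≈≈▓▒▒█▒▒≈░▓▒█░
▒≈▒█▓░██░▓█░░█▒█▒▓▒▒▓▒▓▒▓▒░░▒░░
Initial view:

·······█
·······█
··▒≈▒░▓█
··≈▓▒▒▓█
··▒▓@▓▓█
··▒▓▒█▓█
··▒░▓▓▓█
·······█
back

·······█
··▒≈▒░▓█
··≈▓▒▒▓█
··▒▓▓▓▓█
··▒▓@█▓█
··▒░▓▓▓█
··▒≈▒▓██
·······█

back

··▒≈▒░▓█
··≈▓▒▒▓█
··▒▓▓▓▓█
··▒▓▒█▓█
··▒░@▓▓█
··▒≈▒▓██
··▒░▓▒≈█
·······█

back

··≈▓▒▒▓█
··▒▓▓▓▓█
··▒▓▒█▓█
··▒░▓▓▓█
··▒≈@▓██
··▒░▓▒≈█
··░▒▓░▒█
·······█

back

··▒▓▓▓▓█
··▒▓▒█▓█
··▒░▓▓▓█
··▒≈▒▓██
··▒░@▒≈█
··░▒▓░▒█
··░▓▒█░█
·······█

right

·▒▓▓▓▓██
·▒▓▒█▓██
·▒░▓▓▓██
·▒≈▒▓███
·▒░▓@≈██
·░▒▓░▒██
·░▓▒█░██
······██

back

·▒▓▒█▓██
·▒░▓▓▓██
·▒≈▒▓███
·▒░▓▒≈██
·░▒▓@▒██
·░▓▒█░██
··░▒░░██
████████

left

··▒▓▒█▓█
··▒░▓▓▓█
··▒≈▒▓██
··▒░▓▒≈█
··░▒@░▒█
··░▓▒█░█
··░░▒░░█
████████

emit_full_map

▒≈▒░▓
≈▓▒▒▓
▒▓▓▓▓
▒▓▒█▓
▒░▓▓▓
▒≈▒▓█
▒░▓▒≈
░▒@░▒
░▓▒█░
░░▒░░

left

···▒▓▒█▓
···▒░▓▓▓
··▒▒≈▒▓█
··▒▒░▓▒≈
··▒░@▓░▒
··≈░▓▒█░
··▒░░▒░░
████████

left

····▒▓▒█
····▒░▓▓
··▓▒▒≈▒▓
··█▒▒░▓▒
··▒▒@▒▓░
··▒≈░▓▒█
··▓▒░░▒░
████████

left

·····▒▓▒
·····▒░▓
··░▓▒▒≈▒
··░█▒▒░▓
··▒▒@░▒▓
··▒▒≈░▓▒
··▒▓▒░░▒
████████

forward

·····▒▓▓
·····▒▓▒
··░▒░▒░▓
··░▓▒▒≈▒
··░█@▒░▓
··▒▒▒░▒▓
··▒▒≈░▓▒
··▒▓▒░░▒

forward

·····≈▓▒
·····▒▓▓
··░▒▒▒▓▒
··░▒░▒░▓
··░▓@▒≈▒
··░█▒▒░▓
··▒▒▒░▒▓
··▒▒≈░▓▒

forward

·····▒≈▒
·····≈▓▒
··▓≈░▒▓▓
··░▒▒▒▓▒
··░▒@▒░▓
··░▓▒▒≈▒
··░█▒▒░▓
··▒▒▒░▒▓

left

······▒≈
······≈▓
··▓▓≈░▒▓
··▒░▒▒▒▓
··░░@░▒░
··▓░▓▒▒≈
··▓░█▒▒░
···▒▒▒░▒

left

·······▒
·······≈
··█▓▓≈░▒
··▒▒░▒▒▒
··▒░@▒░▒
··≈▓░▓▒▒
··≈▓░█▒▒
····▒▒▒░

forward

········
·······▒
··≈▓▓█▒≈
··█▓▓≈░▒
··▒▒@▒▒▒
··▒░░▒░▒
··≈▓░▓▒▒
··≈▓░█▒▒

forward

········
········
··▒▓≈≈≈▒
··≈▓▓█▒≈
··█▓@≈░▒
··▒▒░▒▒▒
··▒░░▒░▒
··≈▓░▓▒▒

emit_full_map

▒▓≈≈≈▒≈▒░▓
≈▓▓█▒≈▓▒▒▓
█▓@≈░▒▓▓▓▓
▒▒░▒▒▒▓▒█▓
▒░░▒░▒░▓▓▓
≈▓░▓▒▒≈▒▓█
≈▓░█▒▒░▓▒≈
··▒▒▒░▒▓░▒
··▒▒≈░▓▒█░
··▒▓▒░░▒░░

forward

········
········
··▒≈▓▒≈·
··▒▓≈≈≈▒
··≈▓@█▒≈
··█▓▓≈░▒
··▒▒░▒▒▒
··▒░░▒░▒

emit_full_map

▒≈▓▒≈·····
▒▓≈≈≈▒≈▒░▓
≈▓@█▒≈▓▒▒▓
█▓▓≈░▒▓▓▓▓
▒▒░▒▒▒▓▒█▓
▒░░▒░▒░▓▓▓
≈▓░▓▒▒≈▒▓█
≈▓░█▒▒░▓▒≈
··▒▒▒░▒▓░▒
··▒▒≈░▓▒█░
··▒▓▒░░▒░░


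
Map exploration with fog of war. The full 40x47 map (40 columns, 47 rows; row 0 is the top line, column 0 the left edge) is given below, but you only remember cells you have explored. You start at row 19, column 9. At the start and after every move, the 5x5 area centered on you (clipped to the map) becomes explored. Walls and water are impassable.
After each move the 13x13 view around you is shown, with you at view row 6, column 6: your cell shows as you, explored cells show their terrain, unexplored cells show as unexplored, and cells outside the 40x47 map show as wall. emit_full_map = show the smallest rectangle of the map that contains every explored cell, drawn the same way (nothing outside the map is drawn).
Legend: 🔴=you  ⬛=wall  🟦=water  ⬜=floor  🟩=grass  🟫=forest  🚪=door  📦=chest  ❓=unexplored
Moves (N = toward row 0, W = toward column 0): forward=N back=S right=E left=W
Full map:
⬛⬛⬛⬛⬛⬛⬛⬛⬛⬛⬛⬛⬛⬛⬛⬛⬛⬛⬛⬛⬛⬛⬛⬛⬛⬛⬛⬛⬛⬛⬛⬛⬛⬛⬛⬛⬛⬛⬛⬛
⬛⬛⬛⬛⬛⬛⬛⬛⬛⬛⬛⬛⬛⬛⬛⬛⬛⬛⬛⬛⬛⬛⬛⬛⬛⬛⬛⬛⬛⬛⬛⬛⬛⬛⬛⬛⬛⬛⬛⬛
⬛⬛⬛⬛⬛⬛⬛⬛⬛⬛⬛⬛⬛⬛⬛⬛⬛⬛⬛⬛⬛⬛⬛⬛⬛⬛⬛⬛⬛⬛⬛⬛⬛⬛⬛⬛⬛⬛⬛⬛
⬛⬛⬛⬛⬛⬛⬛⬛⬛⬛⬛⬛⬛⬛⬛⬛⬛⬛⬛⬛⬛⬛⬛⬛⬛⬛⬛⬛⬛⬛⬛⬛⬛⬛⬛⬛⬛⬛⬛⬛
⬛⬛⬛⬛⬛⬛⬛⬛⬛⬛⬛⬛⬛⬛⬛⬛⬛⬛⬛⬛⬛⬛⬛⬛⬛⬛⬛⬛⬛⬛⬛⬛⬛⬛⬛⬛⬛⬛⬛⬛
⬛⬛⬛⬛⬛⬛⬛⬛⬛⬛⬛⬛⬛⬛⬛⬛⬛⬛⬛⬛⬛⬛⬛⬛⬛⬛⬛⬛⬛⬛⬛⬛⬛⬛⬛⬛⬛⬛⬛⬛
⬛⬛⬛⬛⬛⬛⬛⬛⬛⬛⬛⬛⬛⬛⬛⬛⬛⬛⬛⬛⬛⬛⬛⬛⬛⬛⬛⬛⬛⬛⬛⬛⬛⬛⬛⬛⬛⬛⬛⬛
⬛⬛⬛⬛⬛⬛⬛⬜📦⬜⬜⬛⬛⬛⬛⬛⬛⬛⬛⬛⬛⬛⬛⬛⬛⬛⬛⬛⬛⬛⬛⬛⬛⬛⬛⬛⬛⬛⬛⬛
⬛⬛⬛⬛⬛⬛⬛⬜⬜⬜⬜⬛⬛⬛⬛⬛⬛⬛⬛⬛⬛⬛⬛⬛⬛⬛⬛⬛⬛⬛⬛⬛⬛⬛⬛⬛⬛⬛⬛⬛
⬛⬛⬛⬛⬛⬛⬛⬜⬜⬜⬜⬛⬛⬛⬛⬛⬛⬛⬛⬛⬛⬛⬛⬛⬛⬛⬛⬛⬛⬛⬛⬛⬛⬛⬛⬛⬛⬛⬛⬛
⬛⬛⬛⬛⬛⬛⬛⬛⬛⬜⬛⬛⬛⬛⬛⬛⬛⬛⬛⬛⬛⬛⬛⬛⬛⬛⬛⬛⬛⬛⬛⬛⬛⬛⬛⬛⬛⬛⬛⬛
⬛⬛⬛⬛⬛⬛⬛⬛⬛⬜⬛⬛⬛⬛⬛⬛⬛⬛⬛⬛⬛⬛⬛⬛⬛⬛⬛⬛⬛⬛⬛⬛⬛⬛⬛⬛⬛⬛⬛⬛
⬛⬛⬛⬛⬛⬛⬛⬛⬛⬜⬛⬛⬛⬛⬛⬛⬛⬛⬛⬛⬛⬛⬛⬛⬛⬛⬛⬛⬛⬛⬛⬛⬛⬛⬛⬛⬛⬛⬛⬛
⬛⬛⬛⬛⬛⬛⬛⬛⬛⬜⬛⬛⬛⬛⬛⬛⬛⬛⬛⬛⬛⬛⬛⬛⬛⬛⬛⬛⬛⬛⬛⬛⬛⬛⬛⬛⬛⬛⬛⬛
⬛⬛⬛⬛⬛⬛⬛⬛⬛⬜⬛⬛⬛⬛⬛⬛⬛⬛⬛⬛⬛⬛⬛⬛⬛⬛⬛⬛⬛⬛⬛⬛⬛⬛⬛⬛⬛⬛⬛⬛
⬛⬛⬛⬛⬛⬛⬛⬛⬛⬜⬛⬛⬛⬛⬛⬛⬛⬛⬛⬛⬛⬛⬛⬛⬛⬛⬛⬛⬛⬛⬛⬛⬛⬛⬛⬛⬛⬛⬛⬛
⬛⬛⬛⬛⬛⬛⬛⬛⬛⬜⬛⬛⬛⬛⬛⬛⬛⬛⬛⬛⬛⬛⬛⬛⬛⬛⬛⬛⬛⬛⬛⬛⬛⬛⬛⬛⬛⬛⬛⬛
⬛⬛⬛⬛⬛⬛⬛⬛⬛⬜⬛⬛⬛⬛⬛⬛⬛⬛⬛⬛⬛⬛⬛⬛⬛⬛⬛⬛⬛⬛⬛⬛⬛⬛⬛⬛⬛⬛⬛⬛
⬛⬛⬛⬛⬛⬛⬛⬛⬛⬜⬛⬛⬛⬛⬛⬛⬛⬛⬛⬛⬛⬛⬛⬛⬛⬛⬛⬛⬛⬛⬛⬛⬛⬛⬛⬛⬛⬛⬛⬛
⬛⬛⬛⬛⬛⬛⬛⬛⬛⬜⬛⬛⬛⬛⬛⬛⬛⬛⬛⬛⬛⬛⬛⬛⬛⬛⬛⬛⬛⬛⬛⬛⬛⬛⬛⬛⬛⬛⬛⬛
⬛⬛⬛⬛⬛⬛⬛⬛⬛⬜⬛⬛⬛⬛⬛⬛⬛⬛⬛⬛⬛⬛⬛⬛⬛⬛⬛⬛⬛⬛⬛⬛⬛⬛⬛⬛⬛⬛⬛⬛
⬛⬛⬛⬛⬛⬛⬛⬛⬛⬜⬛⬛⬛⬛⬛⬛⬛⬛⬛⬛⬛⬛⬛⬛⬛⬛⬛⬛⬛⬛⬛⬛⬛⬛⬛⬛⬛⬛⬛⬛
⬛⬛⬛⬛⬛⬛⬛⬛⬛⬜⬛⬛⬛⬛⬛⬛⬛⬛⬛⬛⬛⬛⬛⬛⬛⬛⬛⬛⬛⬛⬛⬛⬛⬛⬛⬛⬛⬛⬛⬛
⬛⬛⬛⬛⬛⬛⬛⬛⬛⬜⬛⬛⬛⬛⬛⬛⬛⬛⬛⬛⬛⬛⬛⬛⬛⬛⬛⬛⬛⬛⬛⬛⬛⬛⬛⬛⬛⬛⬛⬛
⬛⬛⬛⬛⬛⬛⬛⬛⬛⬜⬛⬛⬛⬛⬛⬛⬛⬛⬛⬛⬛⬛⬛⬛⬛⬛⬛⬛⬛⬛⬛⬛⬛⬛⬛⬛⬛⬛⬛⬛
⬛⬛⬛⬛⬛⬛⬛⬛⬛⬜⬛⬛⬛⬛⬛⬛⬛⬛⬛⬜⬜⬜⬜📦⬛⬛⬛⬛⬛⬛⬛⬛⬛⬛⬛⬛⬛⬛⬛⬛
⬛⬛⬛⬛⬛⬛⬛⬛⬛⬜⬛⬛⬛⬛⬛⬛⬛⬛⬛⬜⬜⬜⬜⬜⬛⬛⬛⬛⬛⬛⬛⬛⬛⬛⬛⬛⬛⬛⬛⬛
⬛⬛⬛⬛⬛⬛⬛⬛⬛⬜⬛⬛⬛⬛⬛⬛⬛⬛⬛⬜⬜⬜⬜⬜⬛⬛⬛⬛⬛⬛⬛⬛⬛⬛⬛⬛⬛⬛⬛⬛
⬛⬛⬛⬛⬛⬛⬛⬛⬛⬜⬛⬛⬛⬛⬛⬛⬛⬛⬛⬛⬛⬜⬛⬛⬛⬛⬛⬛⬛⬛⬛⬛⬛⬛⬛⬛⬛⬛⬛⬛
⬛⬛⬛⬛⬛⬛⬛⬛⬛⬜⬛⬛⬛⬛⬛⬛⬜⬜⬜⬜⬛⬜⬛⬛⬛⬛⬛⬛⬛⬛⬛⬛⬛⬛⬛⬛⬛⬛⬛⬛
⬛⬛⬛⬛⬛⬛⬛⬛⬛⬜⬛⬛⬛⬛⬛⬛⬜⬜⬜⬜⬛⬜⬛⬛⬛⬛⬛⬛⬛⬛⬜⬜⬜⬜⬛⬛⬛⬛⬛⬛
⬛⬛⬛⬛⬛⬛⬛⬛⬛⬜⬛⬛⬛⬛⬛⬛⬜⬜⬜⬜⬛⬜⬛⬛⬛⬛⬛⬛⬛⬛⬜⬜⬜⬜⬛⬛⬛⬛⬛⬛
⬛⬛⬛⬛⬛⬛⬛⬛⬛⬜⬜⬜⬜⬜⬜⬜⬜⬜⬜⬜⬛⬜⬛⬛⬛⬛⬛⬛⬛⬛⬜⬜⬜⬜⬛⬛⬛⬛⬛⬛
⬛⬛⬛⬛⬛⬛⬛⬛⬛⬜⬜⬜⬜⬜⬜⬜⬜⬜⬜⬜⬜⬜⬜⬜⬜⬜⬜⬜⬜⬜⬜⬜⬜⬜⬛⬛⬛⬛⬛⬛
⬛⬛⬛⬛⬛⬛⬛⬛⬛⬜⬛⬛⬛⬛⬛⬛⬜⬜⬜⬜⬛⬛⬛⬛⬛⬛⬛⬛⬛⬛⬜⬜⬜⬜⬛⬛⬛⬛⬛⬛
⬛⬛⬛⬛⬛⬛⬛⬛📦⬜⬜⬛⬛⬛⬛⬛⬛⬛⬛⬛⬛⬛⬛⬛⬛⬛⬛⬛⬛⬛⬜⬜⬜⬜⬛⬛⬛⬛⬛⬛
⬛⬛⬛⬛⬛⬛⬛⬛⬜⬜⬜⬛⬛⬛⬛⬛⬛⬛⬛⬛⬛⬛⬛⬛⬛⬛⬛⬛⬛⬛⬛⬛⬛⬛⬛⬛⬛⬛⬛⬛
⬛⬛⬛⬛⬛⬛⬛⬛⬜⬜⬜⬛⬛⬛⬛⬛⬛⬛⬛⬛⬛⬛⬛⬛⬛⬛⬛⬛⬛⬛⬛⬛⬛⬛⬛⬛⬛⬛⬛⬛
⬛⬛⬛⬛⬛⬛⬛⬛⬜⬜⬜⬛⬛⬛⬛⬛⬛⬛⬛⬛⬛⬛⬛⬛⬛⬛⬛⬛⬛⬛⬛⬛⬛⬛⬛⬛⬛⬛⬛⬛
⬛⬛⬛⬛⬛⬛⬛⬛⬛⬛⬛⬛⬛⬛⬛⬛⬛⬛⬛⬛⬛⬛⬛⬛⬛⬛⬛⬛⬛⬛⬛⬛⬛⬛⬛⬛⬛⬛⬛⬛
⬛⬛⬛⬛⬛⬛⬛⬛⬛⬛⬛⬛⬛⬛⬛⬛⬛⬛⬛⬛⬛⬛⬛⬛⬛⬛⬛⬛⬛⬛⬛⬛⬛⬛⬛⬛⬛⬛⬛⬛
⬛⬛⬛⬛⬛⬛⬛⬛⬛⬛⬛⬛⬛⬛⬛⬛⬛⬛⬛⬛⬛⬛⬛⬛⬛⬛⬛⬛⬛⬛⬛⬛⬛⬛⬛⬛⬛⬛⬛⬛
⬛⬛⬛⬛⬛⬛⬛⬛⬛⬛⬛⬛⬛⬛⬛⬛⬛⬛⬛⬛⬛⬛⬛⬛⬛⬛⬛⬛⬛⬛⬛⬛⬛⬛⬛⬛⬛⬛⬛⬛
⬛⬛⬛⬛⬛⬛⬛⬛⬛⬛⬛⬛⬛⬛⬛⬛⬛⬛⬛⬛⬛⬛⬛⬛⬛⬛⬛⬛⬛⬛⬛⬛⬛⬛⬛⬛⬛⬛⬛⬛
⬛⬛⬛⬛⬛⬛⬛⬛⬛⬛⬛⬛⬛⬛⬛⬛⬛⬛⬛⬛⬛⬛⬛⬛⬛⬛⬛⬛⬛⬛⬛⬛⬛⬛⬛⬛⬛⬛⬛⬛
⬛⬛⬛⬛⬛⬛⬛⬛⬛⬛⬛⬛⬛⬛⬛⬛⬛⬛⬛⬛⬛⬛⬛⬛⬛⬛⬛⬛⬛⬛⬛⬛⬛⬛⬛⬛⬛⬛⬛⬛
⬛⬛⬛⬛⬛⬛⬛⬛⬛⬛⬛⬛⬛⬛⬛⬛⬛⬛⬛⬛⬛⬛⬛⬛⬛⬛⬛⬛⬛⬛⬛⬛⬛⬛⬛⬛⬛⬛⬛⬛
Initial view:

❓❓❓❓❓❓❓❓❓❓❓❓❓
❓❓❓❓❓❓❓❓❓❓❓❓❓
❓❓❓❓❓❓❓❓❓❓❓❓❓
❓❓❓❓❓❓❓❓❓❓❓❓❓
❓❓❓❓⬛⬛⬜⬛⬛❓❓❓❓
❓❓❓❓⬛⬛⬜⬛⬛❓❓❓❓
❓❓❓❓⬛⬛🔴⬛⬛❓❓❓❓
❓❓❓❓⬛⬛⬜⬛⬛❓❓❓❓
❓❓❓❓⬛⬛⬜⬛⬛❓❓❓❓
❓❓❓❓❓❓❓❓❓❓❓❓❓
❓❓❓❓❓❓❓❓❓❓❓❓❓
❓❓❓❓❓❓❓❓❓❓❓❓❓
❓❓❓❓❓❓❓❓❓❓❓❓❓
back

❓❓❓❓❓❓❓❓❓❓❓❓❓
❓❓❓❓❓❓❓❓❓❓❓❓❓
❓❓❓❓❓❓❓❓❓❓❓❓❓
❓❓❓❓⬛⬛⬜⬛⬛❓❓❓❓
❓❓❓❓⬛⬛⬜⬛⬛❓❓❓❓
❓❓❓❓⬛⬛⬜⬛⬛❓❓❓❓
❓❓❓❓⬛⬛🔴⬛⬛❓❓❓❓
❓❓❓❓⬛⬛⬜⬛⬛❓❓❓❓
❓❓❓❓⬛⬛⬜⬛⬛❓❓❓❓
❓❓❓❓❓❓❓❓❓❓❓❓❓
❓❓❓❓❓❓❓❓❓❓❓❓❓
❓❓❓❓❓❓❓❓❓❓❓❓❓
❓❓❓❓❓❓❓❓❓❓❓❓❓

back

❓❓❓❓❓❓❓❓❓❓❓❓❓
❓❓❓❓❓❓❓❓❓❓❓❓❓
❓❓❓❓⬛⬛⬜⬛⬛❓❓❓❓
❓❓❓❓⬛⬛⬜⬛⬛❓❓❓❓
❓❓❓❓⬛⬛⬜⬛⬛❓❓❓❓
❓❓❓❓⬛⬛⬜⬛⬛❓❓❓❓
❓❓❓❓⬛⬛🔴⬛⬛❓❓❓❓
❓❓❓❓⬛⬛⬜⬛⬛❓❓❓❓
❓❓❓❓⬛⬛⬜⬛⬛❓❓❓❓
❓❓❓❓❓❓❓❓❓❓❓❓❓
❓❓❓❓❓❓❓❓❓❓❓❓❓
❓❓❓❓❓❓❓❓❓❓❓❓❓
❓❓❓❓❓❓❓❓❓❓❓❓❓

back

❓❓❓❓❓❓❓❓❓❓❓❓❓
❓❓❓❓⬛⬛⬜⬛⬛❓❓❓❓
❓❓❓❓⬛⬛⬜⬛⬛❓❓❓❓
❓❓❓❓⬛⬛⬜⬛⬛❓❓❓❓
❓❓❓❓⬛⬛⬜⬛⬛❓❓❓❓
❓❓❓❓⬛⬛⬜⬛⬛❓❓❓❓
❓❓❓❓⬛⬛🔴⬛⬛❓❓❓❓
❓❓❓❓⬛⬛⬜⬛⬛❓❓❓❓
❓❓❓❓⬛⬛⬜⬛⬛❓❓❓❓
❓❓❓❓❓❓❓❓❓❓❓❓❓
❓❓❓❓❓❓❓❓❓❓❓❓❓
❓❓❓❓❓❓❓❓❓❓❓❓❓
❓❓❓❓❓❓❓❓❓❓❓❓❓

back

❓❓❓❓⬛⬛⬜⬛⬛❓❓❓❓
❓❓❓❓⬛⬛⬜⬛⬛❓❓❓❓
❓❓❓❓⬛⬛⬜⬛⬛❓❓❓❓
❓❓❓❓⬛⬛⬜⬛⬛❓❓❓❓
❓❓❓❓⬛⬛⬜⬛⬛❓❓❓❓
❓❓❓❓⬛⬛⬜⬛⬛❓❓❓❓
❓❓❓❓⬛⬛🔴⬛⬛❓❓❓❓
❓❓❓❓⬛⬛⬜⬛⬛❓❓❓❓
❓❓❓❓⬛⬛⬜⬛⬛❓❓❓❓
❓❓❓❓❓❓❓❓❓❓❓❓❓
❓❓❓❓❓❓❓❓❓❓❓❓❓
❓❓❓❓❓❓❓❓❓❓❓❓❓
❓❓❓❓❓❓❓❓❓❓❓❓❓

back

❓❓❓❓⬛⬛⬜⬛⬛❓❓❓❓
❓❓❓❓⬛⬛⬜⬛⬛❓❓❓❓
❓❓❓❓⬛⬛⬜⬛⬛❓❓❓❓
❓❓❓❓⬛⬛⬜⬛⬛❓❓❓❓
❓❓❓❓⬛⬛⬜⬛⬛❓❓❓❓
❓❓❓❓⬛⬛⬜⬛⬛❓❓❓❓
❓❓❓❓⬛⬛🔴⬛⬛❓❓❓❓
❓❓❓❓⬛⬛⬜⬛⬛❓❓❓❓
❓❓❓❓⬛⬛⬜⬛⬛❓❓❓❓
❓❓❓❓❓❓❓❓❓❓❓❓❓
❓❓❓❓❓❓❓❓❓❓❓❓❓
❓❓❓❓❓❓❓❓❓❓❓❓❓
❓❓❓❓❓❓❓❓❓❓❓❓❓

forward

❓❓❓❓⬛⬛⬜⬛⬛❓❓❓❓
❓❓❓❓⬛⬛⬜⬛⬛❓❓❓❓
❓❓❓❓⬛⬛⬜⬛⬛❓❓❓❓
❓❓❓❓⬛⬛⬜⬛⬛❓❓❓❓
❓❓❓❓⬛⬛⬜⬛⬛❓❓❓❓
❓❓❓❓⬛⬛⬜⬛⬛❓❓❓❓
❓❓❓❓⬛⬛🔴⬛⬛❓❓❓❓
❓❓❓❓⬛⬛⬜⬛⬛❓❓❓❓
❓❓❓❓⬛⬛⬜⬛⬛❓❓❓❓
❓❓❓❓⬛⬛⬜⬛⬛❓❓❓❓
❓❓❓❓❓❓❓❓❓❓❓❓❓
❓❓❓❓❓❓❓❓❓❓❓❓❓
❓❓❓❓❓❓❓❓❓❓❓❓❓

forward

❓❓❓❓❓❓❓❓❓❓❓❓❓
❓❓❓❓⬛⬛⬜⬛⬛❓❓❓❓
❓❓❓❓⬛⬛⬜⬛⬛❓❓❓❓
❓❓❓❓⬛⬛⬜⬛⬛❓❓❓❓
❓❓❓❓⬛⬛⬜⬛⬛❓❓❓❓
❓❓❓❓⬛⬛⬜⬛⬛❓❓❓❓
❓❓❓❓⬛⬛🔴⬛⬛❓❓❓❓
❓❓❓❓⬛⬛⬜⬛⬛❓❓❓❓
❓❓❓❓⬛⬛⬜⬛⬛❓❓❓❓
❓❓❓❓⬛⬛⬜⬛⬛❓❓❓❓
❓❓❓❓⬛⬛⬜⬛⬛❓❓❓❓
❓❓❓❓❓❓❓❓❓❓❓❓❓
❓❓❓❓❓❓❓❓❓❓❓❓❓

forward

❓❓❓❓❓❓❓❓❓❓❓❓❓
❓❓❓❓❓❓❓❓❓❓❓❓❓
❓❓❓❓⬛⬛⬜⬛⬛❓❓❓❓
❓❓❓❓⬛⬛⬜⬛⬛❓❓❓❓
❓❓❓❓⬛⬛⬜⬛⬛❓❓❓❓
❓❓❓❓⬛⬛⬜⬛⬛❓❓❓❓
❓❓❓❓⬛⬛🔴⬛⬛❓❓❓❓
❓❓❓❓⬛⬛⬜⬛⬛❓❓❓❓
❓❓❓❓⬛⬛⬜⬛⬛❓❓❓❓
❓❓❓❓⬛⬛⬜⬛⬛❓❓❓❓
❓❓❓❓⬛⬛⬜⬛⬛❓❓❓❓
❓❓❓❓⬛⬛⬜⬛⬛❓❓❓❓
❓❓❓❓❓❓❓❓❓❓❓❓❓

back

❓❓❓❓❓❓❓❓❓❓❓❓❓
❓❓❓❓⬛⬛⬜⬛⬛❓❓❓❓
❓❓❓❓⬛⬛⬜⬛⬛❓❓❓❓
❓❓❓❓⬛⬛⬜⬛⬛❓❓❓❓
❓❓❓❓⬛⬛⬜⬛⬛❓❓❓❓
❓❓❓❓⬛⬛⬜⬛⬛❓❓❓❓
❓❓❓❓⬛⬛🔴⬛⬛❓❓❓❓
❓❓❓❓⬛⬛⬜⬛⬛❓❓❓❓
❓❓❓❓⬛⬛⬜⬛⬛❓❓❓❓
❓❓❓❓⬛⬛⬜⬛⬛❓❓❓❓
❓❓❓❓⬛⬛⬜⬛⬛❓❓❓❓
❓❓❓❓❓❓❓❓❓❓❓❓❓
❓❓❓❓❓❓❓❓❓❓❓❓❓

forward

❓❓❓❓❓❓❓❓❓❓❓❓❓
❓❓❓❓❓❓❓❓❓❓❓❓❓
❓❓❓❓⬛⬛⬜⬛⬛❓❓❓❓
❓❓❓❓⬛⬛⬜⬛⬛❓❓❓❓
❓❓❓❓⬛⬛⬜⬛⬛❓❓❓❓
❓❓❓❓⬛⬛⬜⬛⬛❓❓❓❓
❓❓❓❓⬛⬛🔴⬛⬛❓❓❓❓
❓❓❓❓⬛⬛⬜⬛⬛❓❓❓❓
❓❓❓❓⬛⬛⬜⬛⬛❓❓❓❓
❓❓❓❓⬛⬛⬜⬛⬛❓❓❓❓
❓❓❓❓⬛⬛⬜⬛⬛❓❓❓❓
❓❓❓❓⬛⬛⬜⬛⬛❓❓❓❓
❓❓❓❓❓❓❓❓❓❓❓❓❓

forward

❓❓❓❓❓❓❓❓❓❓❓❓❓
❓❓❓❓❓❓❓❓❓❓❓❓❓
❓❓❓❓❓❓❓❓❓❓❓❓❓
❓❓❓❓⬛⬛⬜⬛⬛❓❓❓❓
❓❓❓❓⬛⬛⬜⬛⬛❓❓❓❓
❓❓❓❓⬛⬛⬜⬛⬛❓❓❓❓
❓❓❓❓⬛⬛🔴⬛⬛❓❓❓❓
❓❓❓❓⬛⬛⬜⬛⬛❓❓❓❓
❓❓❓❓⬛⬛⬜⬛⬛❓❓❓❓
❓❓❓❓⬛⬛⬜⬛⬛❓❓❓❓
❓❓❓❓⬛⬛⬜⬛⬛❓❓❓❓
❓❓❓❓⬛⬛⬜⬛⬛❓❓❓❓
❓❓❓❓⬛⬛⬜⬛⬛❓❓❓❓

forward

❓❓❓❓❓❓❓❓❓❓❓❓❓
❓❓❓❓❓❓❓❓❓❓❓❓❓
❓❓❓❓❓❓❓❓❓❓❓❓❓
❓❓❓❓❓❓❓❓❓❓❓❓❓
❓❓❓❓⬛⬛⬜⬛⬛❓❓❓❓
❓❓❓❓⬛⬛⬜⬛⬛❓❓❓❓
❓❓❓❓⬛⬛🔴⬛⬛❓❓❓❓
❓❓❓❓⬛⬛⬜⬛⬛❓❓❓❓
❓❓❓❓⬛⬛⬜⬛⬛❓❓❓❓
❓❓❓❓⬛⬛⬜⬛⬛❓❓❓❓
❓❓❓❓⬛⬛⬜⬛⬛❓❓❓❓
❓❓❓❓⬛⬛⬜⬛⬛❓❓❓❓
❓❓❓❓⬛⬛⬜⬛⬛❓❓❓❓

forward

❓❓❓❓❓❓❓❓❓❓❓❓❓
❓❓❓❓❓❓❓❓❓❓❓❓❓
❓❓❓❓❓❓❓❓❓❓❓❓❓
❓❓❓❓❓❓❓❓❓❓❓❓❓
❓❓❓❓⬛⬛⬜⬛⬛❓❓❓❓
❓❓❓❓⬛⬛⬜⬛⬛❓❓❓❓
❓❓❓❓⬛⬛🔴⬛⬛❓❓❓❓
❓❓❓❓⬛⬛⬜⬛⬛❓❓❓❓
❓❓❓❓⬛⬛⬜⬛⬛❓❓❓❓
❓❓❓❓⬛⬛⬜⬛⬛❓❓❓❓
❓❓❓❓⬛⬛⬜⬛⬛❓❓❓❓
❓❓❓❓⬛⬛⬜⬛⬛❓❓❓❓
❓❓❓❓⬛⬛⬜⬛⬛❓❓❓❓

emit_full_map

⬛⬛⬜⬛⬛
⬛⬛⬜⬛⬛
⬛⬛🔴⬛⬛
⬛⬛⬜⬛⬛
⬛⬛⬜⬛⬛
⬛⬛⬜⬛⬛
⬛⬛⬜⬛⬛
⬛⬛⬜⬛⬛
⬛⬛⬜⬛⬛
⬛⬛⬜⬛⬛
⬛⬛⬜⬛⬛

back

❓❓❓❓❓❓❓❓❓❓❓❓❓
❓❓❓❓❓❓❓❓❓❓❓❓❓
❓❓❓❓❓❓❓❓❓❓❓❓❓
❓❓❓❓⬛⬛⬜⬛⬛❓❓❓❓
❓❓❓❓⬛⬛⬜⬛⬛❓❓❓❓
❓❓❓❓⬛⬛⬜⬛⬛❓❓❓❓
❓❓❓❓⬛⬛🔴⬛⬛❓❓❓❓
❓❓❓❓⬛⬛⬜⬛⬛❓❓❓❓
❓❓❓❓⬛⬛⬜⬛⬛❓❓❓❓
❓❓❓❓⬛⬛⬜⬛⬛❓❓❓❓
❓❓❓❓⬛⬛⬜⬛⬛❓❓❓❓
❓❓❓❓⬛⬛⬜⬛⬛❓❓❓❓
❓❓❓❓⬛⬛⬜⬛⬛❓❓❓❓
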